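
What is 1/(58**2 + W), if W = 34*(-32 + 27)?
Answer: 1/3194 ≈ 0.00031309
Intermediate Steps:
W = -170 (W = 34*(-5) = -170)
1/(58**2 + W) = 1/(58**2 - 170) = 1/(3364 - 170) = 1/3194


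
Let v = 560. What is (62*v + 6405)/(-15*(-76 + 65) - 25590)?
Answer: -1645/1017 ≈ -1.6175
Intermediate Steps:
(62*v + 6405)/(-15*(-76 + 65) - 25590) = (62*560 + 6405)/(-15*(-76 + 65) - 25590) = (34720 + 6405)/(-15*(-11) - 25590) = 41125/(165 - 25590) = 41125/(-25425) = 41125*(-1/25425) = -1645/1017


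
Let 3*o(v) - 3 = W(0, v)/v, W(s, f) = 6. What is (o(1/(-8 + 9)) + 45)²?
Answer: 2304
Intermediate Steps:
o(v) = 1 + 2/v (o(v) = 1 + (6/v)/3 = 1 + 2/v)
(o(1/(-8 + 9)) + 45)² = ((2 + 1/(-8 + 9))/(1/(-8 + 9)) + 45)² = ((2 + 1/1)/(1/1) + 45)² = ((2 + 1)/1 + 45)² = (1*3 + 45)² = (3 + 45)² = 48² = 2304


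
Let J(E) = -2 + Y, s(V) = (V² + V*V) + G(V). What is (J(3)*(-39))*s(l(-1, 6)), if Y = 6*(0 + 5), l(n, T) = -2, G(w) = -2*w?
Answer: -13104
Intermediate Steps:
Y = 30 (Y = 6*5 = 30)
s(V) = -2*V + 2*V² (s(V) = (V² + V*V) - 2*V = (V² + V²) - 2*V = 2*V² - 2*V = -2*V + 2*V²)
J(E) = 28 (J(E) = -2 + 30 = 28)
(J(3)*(-39))*s(l(-1, 6)) = (28*(-39))*(2*(-2)*(-1 - 2)) = -2184*(-2)*(-3) = -1092*12 = -13104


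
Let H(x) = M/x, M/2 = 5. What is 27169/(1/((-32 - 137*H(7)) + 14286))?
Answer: 2673646952/7 ≈ 3.8195e+8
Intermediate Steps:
M = 10 (M = 2*5 = 10)
H(x) = 10/x
27169/(1/((-32 - 137*H(7)) + 14286)) = 27169/(1/((-32 - 1370/7) + 14286)) = 27169/(1/(-1594/7 + 14286)) = 27169/(1/(98408/7)) = 27169/(7/98408) = 27169*(98408/7) = 2673646952/7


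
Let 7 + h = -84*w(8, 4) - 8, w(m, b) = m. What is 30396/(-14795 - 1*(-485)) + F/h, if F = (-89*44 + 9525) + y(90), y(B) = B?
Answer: -5690819/546165 ≈ -10.420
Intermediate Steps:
h = -687 (h = -7 + (-84*8 - 8) = -7 + (-672 - 8) = -7 - 680 = -687)
F = 5699 (F = (-89*44 + 9525) + 90 = (-3916 + 9525) + 90 = 5609 + 90 = 5699)
30396/(-14795 - 1*(-485)) + F/h = 30396/(-14795 - 1*(-485)) + 5699/(-687) = 30396/(-14795 + 485) + 5699*(-1/687) = 30396/(-14310) - 5699/687 = 30396*(-1/14310) - 5699/687 = -5066/2385 - 5699/687 = -5690819/546165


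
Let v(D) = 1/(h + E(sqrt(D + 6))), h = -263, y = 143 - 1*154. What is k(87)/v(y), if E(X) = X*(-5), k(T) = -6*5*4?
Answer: 31560 + 600*I*sqrt(5) ≈ 31560.0 + 1341.6*I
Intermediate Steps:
y = -11 (y = 143 - 154 = -11)
k(T) = -120 (k(T) = -30*4 = -120)
E(X) = -5*X
v(D) = 1/(-263 - 5*sqrt(6 + D)) (v(D) = 1/(-263 - 5*sqrt(D + 6)) = 1/(-263 - 5*sqrt(6 + D)))
k(87)/v(y) = -(-31560 - 600*sqrt(6 - 11)) = -(-31560 - 600*I*sqrt(5)) = -120*(-263 - 5*I*sqrt(5)) = 31560 + 600*I*sqrt(5)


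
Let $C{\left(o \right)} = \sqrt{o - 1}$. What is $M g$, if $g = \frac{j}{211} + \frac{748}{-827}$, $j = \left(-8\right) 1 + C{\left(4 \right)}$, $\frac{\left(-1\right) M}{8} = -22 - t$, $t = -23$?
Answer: $\frac{1315552}{174497} - \frac{8 \sqrt{3}}{211} \approx 7.4734$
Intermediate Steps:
$C{\left(o \right)} = \sqrt{-1 + o}$
$M = -8$ ($M = - 8 \left(-22 - -23\right) = - 8 \left(-22 + 23\right) = \left(-8\right) 1 = -8$)
$j = -8 + \sqrt{3}$ ($j = \left(-8\right) 1 + \sqrt{-1 + 4} = -8 + \sqrt{3} \approx -6.268$)
$g = - \frac{164444}{174497} + \frac{\sqrt{3}}{211}$ ($g = \frac{-8 + \sqrt{3}}{211} + \frac{748}{-827} = \left(-8 + \sqrt{3}\right) \frac{1}{211} + 748 \left(- \frac{1}{827}\right) = \left(- \frac{8}{211} + \frac{\sqrt{3}}{211}\right) - \frac{748}{827} = - \frac{164444}{174497} + \frac{\sqrt{3}}{211} \approx -0.93418$)
$M g = - 8 \left(- \frac{164444}{174497} + \frac{\sqrt{3}}{211}\right) = \frac{1315552}{174497} - \frac{8 \sqrt{3}}{211}$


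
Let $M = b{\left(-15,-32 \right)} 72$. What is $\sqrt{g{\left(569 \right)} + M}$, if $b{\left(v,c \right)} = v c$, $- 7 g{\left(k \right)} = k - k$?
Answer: $48 \sqrt{15} \approx 185.9$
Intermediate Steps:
$g{\left(k \right)} = 0$ ($g{\left(k \right)} = - \frac{k - k}{7} = \left(- \frac{1}{7}\right) 0 = 0$)
$b{\left(v,c \right)} = c v$
$M = 34560$ ($M = \left(-32\right) \left(-15\right) 72 = 480 \cdot 72 = 34560$)
$\sqrt{g{\left(569 \right)} + M} = \sqrt{0 + 34560} = \sqrt{34560} = 48 \sqrt{15}$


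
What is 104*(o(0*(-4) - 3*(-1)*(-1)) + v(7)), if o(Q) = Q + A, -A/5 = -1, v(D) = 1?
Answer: 312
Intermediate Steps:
A = 5 (A = -5*(-1) = 5)
o(Q) = 5 + Q (o(Q) = Q + 5 = 5 + Q)
104*(o(0*(-4) - 3*(-1)*(-1)) + v(7)) = 104*((5 + (0*(-4) - 3*(-1)*(-1))) + 1) = 104*((5 + (0 + 3*(-1))) + 1) = 104*((5 + (0 - 3)) + 1) = 104*((5 - 3) + 1) = 104*(2 + 1) = 104*3 = 312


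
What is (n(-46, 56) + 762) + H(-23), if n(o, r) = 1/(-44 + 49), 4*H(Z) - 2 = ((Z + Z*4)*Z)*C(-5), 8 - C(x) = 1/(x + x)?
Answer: 244753/40 ≈ 6118.8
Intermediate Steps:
C(x) = 8 - 1/(2*x) (C(x) = 8 - 1/(x + x) = 8 - 1/(2*x))
H(Z) = ½ + 81*Z²/8 (H(Z) = ½ + (((Z + Z*4)*Z)*(8 - ½/(-5)))/4 = ½ + (((Z + 4*Z)*Z)*(8 - ½*(-⅕)))/4 = ½ + (((5*Z)*Z)*(8 + ⅒))/4 = ½ + ((5*Z²)*(81/10))/4 = ½ + (81*Z²/2)/4 = ½ + 81*Z²/8)
n(o, r) = ⅕ (n(o, r) = 1/5 = ⅕)
(n(-46, 56) + 762) + H(-23) = (⅕ + 762) + (½ + (81/8)*(-23)²) = 3811/5 + (½ + (81/8)*529) = 3811/5 + (½ + 42849/8) = 3811/5 + 42853/8 = 244753/40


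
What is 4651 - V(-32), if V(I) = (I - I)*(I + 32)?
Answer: 4651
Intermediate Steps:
V(I) = 0 (V(I) = 0*(32 + I) = 0)
4651 - V(-32) = 4651 - 1*0 = 4651 + 0 = 4651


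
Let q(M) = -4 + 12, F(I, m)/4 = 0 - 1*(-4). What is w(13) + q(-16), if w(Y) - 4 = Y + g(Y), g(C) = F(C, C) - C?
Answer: 28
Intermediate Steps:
F(I, m) = 16 (F(I, m) = 4*(0 - 1*(-4)) = 4*(0 + 4) = 4*4 = 16)
q(M) = 8
g(C) = 16 - C
w(Y) = 20 (w(Y) = 4 + (Y + (16 - Y)) = 4 + 16 = 20)
w(13) + q(-16) = 20 + 8 = 28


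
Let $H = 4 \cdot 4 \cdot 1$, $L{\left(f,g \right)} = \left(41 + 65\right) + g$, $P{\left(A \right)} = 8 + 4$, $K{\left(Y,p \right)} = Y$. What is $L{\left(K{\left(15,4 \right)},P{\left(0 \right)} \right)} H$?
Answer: $1888$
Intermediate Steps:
$P{\left(A \right)} = 12$
$L{\left(f,g \right)} = 106 + g$
$H = 16$ ($H = 16 \cdot 1 = 16$)
$L{\left(K{\left(15,4 \right)},P{\left(0 \right)} \right)} H = \left(106 + 12\right) 16 = 118 \cdot 16 = 1888$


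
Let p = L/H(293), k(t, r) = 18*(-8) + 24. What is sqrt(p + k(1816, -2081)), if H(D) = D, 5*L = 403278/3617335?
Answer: I*sqrt(134801173299232508982)/1059879155 ≈ 10.954*I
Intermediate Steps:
L = 403278/18086675 (L = (403278/3617335)/5 = (403278*(1/3617335))/5 = (1/5)*(403278/3617335) = 403278/18086675 ≈ 0.022297)
k(t, r) = -120 (k(t, r) = -144 + 24 = -120)
p = 403278/5299395775 (p = (403278/18086675)/293 = (403278/18086675)*(1/293) = 403278/5299395775 ≈ 7.6099e-5)
sqrt(p + k(1816, -2081)) = sqrt(403278/5299395775 - 120) = sqrt(-635927089722/5299395775) = I*sqrt(134801173299232508982)/1059879155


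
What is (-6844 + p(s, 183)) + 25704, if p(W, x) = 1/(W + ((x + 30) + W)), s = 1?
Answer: 4054901/215 ≈ 18860.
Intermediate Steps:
p(W, x) = 1/(30 + x + 2*W) (p(W, x) = 1/(W + ((30 + x) + W)) = 1/(W + (30 + W + x)) = 1/(30 + x + 2*W))
(-6844 + p(s, 183)) + 25704 = (-6844 + 1/(30 + 183 + 2*1)) + 25704 = (-6844 + 1/(30 + 183 + 2)) + 25704 = (-6844 + 1/215) + 25704 = -1471459/215 + 25704 = 4054901/215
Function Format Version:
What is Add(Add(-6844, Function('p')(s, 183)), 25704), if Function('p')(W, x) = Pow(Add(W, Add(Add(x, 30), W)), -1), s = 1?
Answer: Rational(4054901, 215) ≈ 18860.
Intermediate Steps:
Function('p')(W, x) = Pow(Add(30, x, Mul(2, W)), -1) (Function('p')(W, x) = Pow(Add(W, Add(Add(30, x), W)), -1) = Pow(Add(W, Add(30, W, x)), -1) = Pow(Add(30, x, Mul(2, W)), -1))
Add(Add(-6844, Function('p')(s, 183)), 25704) = Add(Add(-6844, Pow(Add(30, 183, Mul(2, 1)), -1)), 25704) = Add(Add(-6844, Pow(Add(30, 183, 2), -1)), 25704) = Add(Add(-6844, Pow(215, -1)), 25704) = Add(Add(-6844, Rational(1, 215)), 25704) = Add(Rational(-1471459, 215), 25704) = Rational(4054901, 215)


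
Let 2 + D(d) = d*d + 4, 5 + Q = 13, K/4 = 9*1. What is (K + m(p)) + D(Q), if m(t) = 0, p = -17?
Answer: 102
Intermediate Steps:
K = 36 (K = 4*(9*1) = 4*9 = 36)
Q = 8 (Q = -5 + 13 = 8)
D(d) = 2 + d² (D(d) = -2 + (d*d + 4) = -2 + (d² + 4) = -2 + (4 + d²) = 2 + d²)
(K + m(p)) + D(Q) = (36 + 0) + (2 + 8²) = 36 + (2 + 64) = 36 + 66 = 102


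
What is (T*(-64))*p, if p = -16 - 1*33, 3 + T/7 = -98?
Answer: -2217152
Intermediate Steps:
T = -707 (T = -21 + 7*(-98) = -21 - 686 = -707)
p = -49 (p = -16 - 33 = -49)
(T*(-64))*p = -707*(-64)*(-49) = 45248*(-49) = -2217152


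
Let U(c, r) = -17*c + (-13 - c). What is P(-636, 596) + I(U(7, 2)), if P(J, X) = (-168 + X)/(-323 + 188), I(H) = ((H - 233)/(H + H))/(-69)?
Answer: -1376686/431595 ≈ -3.1898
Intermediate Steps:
U(c, r) = -13 - 18*c
I(H) = -(-233 + H)/(138*H) (I(H) = ((-233 + H)/((2*H)))*(-1/69) = ((-233 + H)*(1/(2*H)))*(-1/69) = ((-233 + H)/(2*H))*(-1/69) = -(-233 + H)/(138*H))
P(J, X) = 56/45 - X/135 (P(J, X) = (-168 + X)/(-135) = (-168 + X)*(-1/135) = 56/45 - X/135)
P(-636, 596) + I(U(7, 2)) = (56/45 - 1/135*596) + (233 - (-13 - 18*7))/(138*(-13 - 18*7)) = (56/45 - 596/135) + (233 - (-13 - 126))/(138*(-13 - 126)) = -428/135 + (1/138)*(233 - 1*(-139))/(-139) = -428/135 + (1/138)*(-1/139)*(233 + 139) = -428/135 + (1/138)*(-1/139)*372 = -428/135 - 62/3197 = -1376686/431595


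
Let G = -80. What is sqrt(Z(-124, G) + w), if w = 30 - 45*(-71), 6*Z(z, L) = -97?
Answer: sqrt(115518)/6 ≈ 56.647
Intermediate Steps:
Z(z, L) = -97/6 (Z(z, L) = (1/6)*(-97) = -97/6)
w = 3225 (w = 30 + 3195 = 3225)
sqrt(Z(-124, G) + w) = sqrt(-97/6 + 3225) = sqrt(19253/6) = sqrt(115518)/6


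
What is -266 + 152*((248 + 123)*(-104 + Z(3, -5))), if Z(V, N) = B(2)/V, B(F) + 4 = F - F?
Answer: -17820670/3 ≈ -5.9402e+6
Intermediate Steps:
B(F) = -4 (B(F) = -4 + (F - F) = -4 + 0 = -4)
Z(V, N) = -4/V
-266 + 152*((248 + 123)*(-104 + Z(3, -5))) = -266 + 152*((248 + 123)*(-104 - 4/3)) = -266 + 152*(371*(-104 - 4*1/3)) = -266 + 152*(371*(-104 - 4/3)) = -266 + 152*(371*(-316/3)) = -266 + 152*(-117236/3) = -266 - 17819872/3 = -17820670/3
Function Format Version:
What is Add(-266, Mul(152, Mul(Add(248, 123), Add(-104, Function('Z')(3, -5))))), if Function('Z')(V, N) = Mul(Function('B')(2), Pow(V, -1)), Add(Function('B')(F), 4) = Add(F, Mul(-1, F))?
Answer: Rational(-17820670, 3) ≈ -5.9402e+6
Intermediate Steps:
Function('B')(F) = -4 (Function('B')(F) = Add(-4, Add(F, Mul(-1, F))) = Add(-4, 0) = -4)
Function('Z')(V, N) = Mul(-4, Pow(V, -1))
Add(-266, Mul(152, Mul(Add(248, 123), Add(-104, Function('Z')(3, -5))))) = Add(-266, Mul(152, Mul(Add(248, 123), Add(-104, Mul(-4, Pow(3, -1)))))) = Add(-266, Mul(152, Mul(371, Add(-104, Mul(-4, Rational(1, 3)))))) = Add(-266, Mul(152, Mul(371, Add(-104, Rational(-4, 3))))) = Add(-266, Mul(152, Mul(371, Rational(-316, 3)))) = Add(-266, Mul(152, Rational(-117236, 3))) = Add(-266, Rational(-17819872, 3)) = Rational(-17820670, 3)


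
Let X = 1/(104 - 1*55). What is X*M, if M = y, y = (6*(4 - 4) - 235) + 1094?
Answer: 859/49 ≈ 17.531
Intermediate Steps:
X = 1/49 (X = 1/(104 - 55) = 1/49 ≈ 0.020408)
y = 859 (y = (6*0 - 235) + 1094 = (0 - 235) + 1094 = -235 + 1094 = 859)
M = 859
X*M = (1/49)*859 = 859/49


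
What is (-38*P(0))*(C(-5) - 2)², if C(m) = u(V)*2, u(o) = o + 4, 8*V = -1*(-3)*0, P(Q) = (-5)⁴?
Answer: -855000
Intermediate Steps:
P(Q) = 625
V = 0 (V = (-1*(-3)*0)/8 = (3*0)/8 = (⅛)*0 = 0)
u(o) = 4 + o
C(m) = 8 (C(m) = (4 + 0)*2 = 4*2 = 8)
(-38*P(0))*(C(-5) - 2)² = (-38*625)*(8 - 2)² = -23750*6² = -23750*36 = -855000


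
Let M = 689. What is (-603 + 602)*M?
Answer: -689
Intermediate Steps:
(-603 + 602)*M = (-603 + 602)*689 = -1*689 = -689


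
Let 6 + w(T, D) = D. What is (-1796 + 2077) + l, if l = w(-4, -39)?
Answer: 236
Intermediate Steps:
w(T, D) = -6 + D
l = -45 (l = -6 - 39 = -45)
(-1796 + 2077) + l = (-1796 + 2077) - 45 = 281 - 45 = 236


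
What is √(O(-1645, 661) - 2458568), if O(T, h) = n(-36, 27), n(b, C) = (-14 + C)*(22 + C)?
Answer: I*√2457931 ≈ 1567.8*I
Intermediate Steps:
O(T, h) = 637 (O(T, h) = -308 + 27² + 8*27 = -308 + 729 + 216 = 637)
√(O(-1645, 661) - 2458568) = √(637 - 2458568) = √(-2457931) = I*√2457931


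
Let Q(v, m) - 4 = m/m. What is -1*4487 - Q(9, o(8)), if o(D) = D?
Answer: -4492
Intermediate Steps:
Q(v, m) = 5 (Q(v, m) = 4 + m/m = 4 + 1 = 5)
-1*4487 - Q(9, o(8)) = -1*4487 - 1*5 = -4487 - 5 = -4492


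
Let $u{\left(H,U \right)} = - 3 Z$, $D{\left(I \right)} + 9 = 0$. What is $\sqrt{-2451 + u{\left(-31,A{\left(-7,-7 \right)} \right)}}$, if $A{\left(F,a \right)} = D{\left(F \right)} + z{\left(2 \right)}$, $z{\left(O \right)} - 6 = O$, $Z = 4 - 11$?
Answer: $9 i \sqrt{30} \approx 49.295 i$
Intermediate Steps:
$D{\left(I \right)} = -9$ ($D{\left(I \right)} = -9 + 0 = -9$)
$Z = -7$ ($Z = 4 - 11 = -7$)
$z{\left(O \right)} = 6 + O$
$A{\left(F,a \right)} = -1$ ($A{\left(F,a \right)} = -9 + \left(6 + 2\right) = -9 + 8 = -1$)
$u{\left(H,U \right)} = 21$ ($u{\left(H,U \right)} = \left(-3\right) \left(-7\right) = 21$)
$\sqrt{-2451 + u{\left(-31,A{\left(-7,-7 \right)} \right)}} = \sqrt{-2451 + 21} = \sqrt{-2430} = 9 i \sqrt{30}$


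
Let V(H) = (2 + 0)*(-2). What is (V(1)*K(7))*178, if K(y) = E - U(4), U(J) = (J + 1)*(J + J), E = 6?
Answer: 24208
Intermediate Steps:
U(J) = 2*J*(1 + J) (U(J) = (1 + J)*(2*J) = 2*J*(1 + J))
V(H) = -4 (V(H) = 2*(-2) = -4)
K(y) = -34 (K(y) = 6 - 2*4*(1 + 4) = 6 - 2*4*5 = 6 - 1*40 = 6 - 40 = -34)
(V(1)*K(7))*178 = -4*(-34)*178 = 136*178 = 24208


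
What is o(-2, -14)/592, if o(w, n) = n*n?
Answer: 49/148 ≈ 0.33108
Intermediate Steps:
o(w, n) = n²
o(-2, -14)/592 = (-14)²/592 = 196*(1/592) = 49/148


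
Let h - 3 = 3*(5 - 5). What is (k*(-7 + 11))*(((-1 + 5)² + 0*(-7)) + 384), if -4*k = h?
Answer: -1200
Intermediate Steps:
h = 3 (h = 3 + 3*(5 - 5) = 3 + 3*0 = 3 + 0 = 3)
k = -¾ (k = -¼*3 = -¾ ≈ -0.75000)
(k*(-7 + 11))*(((-1 + 5)² + 0*(-7)) + 384) = (-3*(-7 + 11)/4)*(((-1 + 5)² + 0*(-7)) + 384) = (-¾*4)*((4² + 0) + 384) = -3*((16 + 0) + 384) = -3*(16 + 384) = -3*400 = -1200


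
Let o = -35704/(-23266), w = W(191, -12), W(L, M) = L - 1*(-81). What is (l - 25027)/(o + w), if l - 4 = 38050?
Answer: 151543091/3182028 ≈ 47.625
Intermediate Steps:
l = 38054 (l = 4 + 38050 = 38054)
W(L, M) = 81 + L (W(L, M) = L + 81 = 81 + L)
w = 272 (w = 81 + 191 = 272)
o = 17852/11633 (o = -35704*(-1/23266) = 17852/11633 ≈ 1.5346)
(l - 25027)/(o + w) = (38054 - 25027)/(17852/11633 + 272) = 13027/(3182028/11633) = 13027*(11633/3182028) = 151543091/3182028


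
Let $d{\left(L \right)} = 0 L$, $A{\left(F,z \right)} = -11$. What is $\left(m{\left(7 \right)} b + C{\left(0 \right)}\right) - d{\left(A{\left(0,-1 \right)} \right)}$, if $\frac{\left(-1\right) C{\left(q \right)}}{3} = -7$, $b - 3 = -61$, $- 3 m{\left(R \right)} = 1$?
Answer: $\frac{121}{3} \approx 40.333$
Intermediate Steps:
$m{\left(R \right)} = - \frac{1}{3}$ ($m{\left(R \right)} = \left(- \frac{1}{3}\right) 1 = - \frac{1}{3}$)
$b = -58$ ($b = 3 - 61 = -58$)
$C{\left(q \right)} = 21$ ($C{\left(q \right)} = \left(-3\right) \left(-7\right) = 21$)
$d{\left(L \right)} = 0$
$\left(m{\left(7 \right)} b + C{\left(0 \right)}\right) - d{\left(A{\left(0,-1 \right)} \right)} = \left(\left(- \frac{1}{3}\right) \left(-58\right) + 21\right) - 0 = \left(\frac{58}{3} + 21\right) + 0 = \frac{121}{3} + 0 = \frac{121}{3}$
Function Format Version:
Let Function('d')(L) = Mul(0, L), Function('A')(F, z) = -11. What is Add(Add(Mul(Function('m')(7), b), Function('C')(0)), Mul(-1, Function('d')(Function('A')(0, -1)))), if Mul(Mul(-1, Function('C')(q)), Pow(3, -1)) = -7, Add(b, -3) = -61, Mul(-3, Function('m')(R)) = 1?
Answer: Rational(121, 3) ≈ 40.333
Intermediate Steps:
Function('m')(R) = Rational(-1, 3) (Function('m')(R) = Mul(Rational(-1, 3), 1) = Rational(-1, 3))
b = -58 (b = Add(3, -61) = -58)
Function('C')(q) = 21 (Function('C')(q) = Mul(-3, -7) = 21)
Function('d')(L) = 0
Add(Add(Mul(Function('m')(7), b), Function('C')(0)), Mul(-1, Function('d')(Function('A')(0, -1)))) = Add(Add(Mul(Rational(-1, 3), -58), 21), Mul(-1, 0)) = Add(Add(Rational(58, 3), 21), 0) = Add(Rational(121, 3), 0) = Rational(121, 3)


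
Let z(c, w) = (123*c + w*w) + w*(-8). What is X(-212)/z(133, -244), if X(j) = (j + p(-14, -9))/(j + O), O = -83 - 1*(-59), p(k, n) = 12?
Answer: 50/4592973 ≈ 1.0886e-5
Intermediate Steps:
z(c, w) = w² - 8*w + 123*c (z(c, w) = (123*c + w²) - 8*w = (w² + 123*c) - 8*w = w² - 8*w + 123*c)
O = -24 (O = -83 + 59 = -24)
X(j) = (12 + j)/(-24 + j) (X(j) = (j + 12)/(j - 24) = (12 + j)/(-24 + j))
X(-212)/z(133, -244) = ((12 - 212)/(-24 - 212))/((-244)² - 8*(-244) + 123*133) = (-200/(-236))/(59536 + 1952 + 16359) = -1/236*(-200)/77847 = (50/59)*(1/77847) = 50/4592973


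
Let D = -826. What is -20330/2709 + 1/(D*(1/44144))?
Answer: -9741334/159831 ≈ -60.948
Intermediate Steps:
-20330/2709 + 1/(D*(1/44144)) = -20330/2709 + 1/((-826)*(1/44144)) = -20330*1/2709 - 1/(826*1/44144) = -20330/2709 - 1/826*44144 = -20330/2709 - 22072/413 = -9741334/159831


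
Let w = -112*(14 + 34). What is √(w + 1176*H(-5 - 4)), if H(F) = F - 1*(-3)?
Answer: 4*I*√777 ≈ 111.5*I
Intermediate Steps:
H(F) = 3 + F (H(F) = F + 3 = 3 + F)
w = -5376 (w = -112*48 = -5376)
√(w + 1176*H(-5 - 4)) = √(-5376 + 1176*(3 + (-5 - 4))) = √(-5376 + 1176*(3 - 9)) = √(-5376 + 1176*(-6)) = √(-5376 - 7056) = √(-12432) = 4*I*√777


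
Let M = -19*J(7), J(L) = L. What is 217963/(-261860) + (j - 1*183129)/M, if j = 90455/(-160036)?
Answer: 479361020653581/348352161605 ≈ 1376.1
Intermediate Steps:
j = -90455/160036 (j = 90455*(-1/160036) = -90455/160036 ≈ -0.56522)
M = -133 (M = -19*7 = -133)
217963/(-261860) + (j - 1*183129)/M = 217963/(-261860) + (-90455/160036 - 1*183129)/(-133) = 217963*(-1/261860) + (-90455/160036 - 183129)*(-1/133) = -217963/261860 - 29307323099/160036*(-1/133) = -217963/261860 + 29307323099/21284788 = 479361020653581/348352161605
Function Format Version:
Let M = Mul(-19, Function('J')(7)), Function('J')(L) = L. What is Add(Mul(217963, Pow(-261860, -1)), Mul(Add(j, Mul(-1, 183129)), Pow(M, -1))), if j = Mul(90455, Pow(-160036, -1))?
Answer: Rational(479361020653581, 348352161605) ≈ 1376.1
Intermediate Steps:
j = Rational(-90455, 160036) (j = Mul(90455, Rational(-1, 160036)) = Rational(-90455, 160036) ≈ -0.56522)
M = -133 (M = Mul(-19, 7) = -133)
Add(Mul(217963, Pow(-261860, -1)), Mul(Add(j, Mul(-1, 183129)), Pow(M, -1))) = Add(Mul(217963, Pow(-261860, -1)), Mul(Add(Rational(-90455, 160036), Mul(-1, 183129)), Pow(-133, -1))) = Add(Mul(217963, Rational(-1, 261860)), Mul(Add(Rational(-90455, 160036), -183129), Rational(-1, 133))) = Add(Rational(-217963, 261860), Mul(Rational(-29307323099, 160036), Rational(-1, 133))) = Add(Rational(-217963, 261860), Rational(29307323099, 21284788)) = Rational(479361020653581, 348352161605)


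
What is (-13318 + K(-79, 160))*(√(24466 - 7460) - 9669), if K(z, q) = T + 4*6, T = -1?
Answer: 128549355 - 13295*√17006 ≈ 1.2682e+8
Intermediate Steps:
K(z, q) = 23 (K(z, q) = -1 + 4*6 = -1 + 24 = 23)
(-13318 + K(-79, 160))*(√(24466 - 7460) - 9669) = (-13318 + 23)*(√(24466 - 7460) - 9669) = -13295*(√17006 - 9669) = -13295*(-9669 + √17006) = 128549355 - 13295*√17006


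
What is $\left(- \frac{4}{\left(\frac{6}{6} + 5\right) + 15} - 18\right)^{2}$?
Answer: $\frac{145924}{441} \approx 330.89$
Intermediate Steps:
$\left(- \frac{4}{\left(\frac{6}{6} + 5\right) + 15} - 18\right)^{2} = \left(- \frac{4}{\left(6 \cdot \frac{1}{6} + 5\right) + 15} - 18\right)^{2} = \left(- \frac{4}{\left(1 + 5\right) + 15} - 18\right)^{2} = \left(- \frac{4}{6 + 15} - 18\right)^{2} = \left(- \frac{4}{21} - 18\right)^{2} = \left(- \frac{382}{21}\right)^{2} = \frac{145924}{441}$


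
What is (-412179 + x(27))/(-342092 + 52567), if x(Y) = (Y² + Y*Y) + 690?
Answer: 410031/289525 ≈ 1.4162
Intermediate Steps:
x(Y) = 690 + 2*Y² (x(Y) = (Y² + Y²) + 690 = 2*Y² + 690 = 690 + 2*Y²)
(-412179 + x(27))/(-342092 + 52567) = (-412179 + (690 + 2*27²))/(-342092 + 52567) = (-412179 + (690 + 2*729))/(-289525) = (-412179 + (690 + 1458))*(-1/289525) = (-412179 + 2148)*(-1/289525) = -410031*(-1/289525) = 410031/289525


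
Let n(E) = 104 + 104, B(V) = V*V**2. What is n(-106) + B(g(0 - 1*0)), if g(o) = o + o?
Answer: 208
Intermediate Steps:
g(o) = 2*o
B(V) = V**3
n(E) = 208
n(-106) + B(g(0 - 1*0)) = 208 + (2*(0 - 1*0))**3 = 208 + (2*(0 + 0))**3 = 208 + (2*0)**3 = 208 + 0**3 = 208 + 0 = 208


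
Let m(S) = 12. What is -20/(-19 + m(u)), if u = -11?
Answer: 20/7 ≈ 2.8571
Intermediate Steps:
-20/(-19 + m(u)) = -20/(-19 + 12) = -20/(-7) = -20*(-⅐) = 20/7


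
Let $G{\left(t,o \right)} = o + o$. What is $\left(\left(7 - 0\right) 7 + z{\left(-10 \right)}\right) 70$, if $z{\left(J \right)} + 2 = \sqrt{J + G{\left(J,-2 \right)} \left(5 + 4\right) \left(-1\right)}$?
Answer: $3290 + 70 \sqrt{26} \approx 3646.9$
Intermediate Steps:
$G{\left(t,o \right)} = 2 o$
$z{\left(J \right)} = -2 + \sqrt{36 + J}$ ($z{\left(J \right)} = -2 + \sqrt{J + 2 \left(-2\right) \left(5 + 4\right) \left(-1\right)} = -2 + \sqrt{J + \left(-4\right) 9 \left(-1\right)} = -2 + \sqrt{J - -36} = -2 + \sqrt{J + 36} = -2 + \sqrt{36 + J}$)
$\left(\left(7 - 0\right) 7 + z{\left(-10 \right)}\right) 70 = \left(\left(7 - 0\right) 7 - \left(2 - \sqrt{36 - 10}\right)\right) 70 = \left(\left(7 + 0\right) 7 - \left(2 - \sqrt{26}\right)\right) 70 = \left(7 \cdot 7 - \left(2 - \sqrt{26}\right)\right) 70 = \left(49 - \left(2 - \sqrt{26}\right)\right) 70 = \left(47 + \sqrt{26}\right) 70 = 3290 + 70 \sqrt{26}$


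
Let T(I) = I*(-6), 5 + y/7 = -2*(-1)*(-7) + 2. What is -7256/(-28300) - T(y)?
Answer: -5049736/7075 ≈ -713.74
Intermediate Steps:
y = -119 (y = -35 + 7*(-2*(-1)*(-7) + 2) = -35 + 7*(2*(-7) + 2) = -35 + 7*(-14 + 2) = -35 + 7*(-12) = -35 - 84 = -119)
T(I) = -6*I
-7256/(-28300) - T(y) = -7256/(-28300) - (-6)*(-119) = -7256*(-1/28300) - 1*714 = 1814/7075 - 714 = -5049736/7075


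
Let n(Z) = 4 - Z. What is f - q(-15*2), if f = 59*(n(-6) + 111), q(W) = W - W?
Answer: 7139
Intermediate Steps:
q(W) = 0
f = 7139 (f = 59*((4 - 1*(-6)) + 111) = 59*((4 + 6) + 111) = 59*(10 + 111) = 59*121 = 7139)
f - q(-15*2) = 7139 - 1*0 = 7139 + 0 = 7139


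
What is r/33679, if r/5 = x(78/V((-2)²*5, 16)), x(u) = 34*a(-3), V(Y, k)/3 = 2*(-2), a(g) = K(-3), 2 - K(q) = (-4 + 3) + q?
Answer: 1020/33679 ≈ 0.030286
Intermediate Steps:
K(q) = 3 - q (K(q) = 2 - ((-4 + 3) + q) = 2 - (-1 + q) = 2 + (1 - q) = 3 - q)
a(g) = 6 (a(g) = 3 - 1*(-3) = 3 + 3 = 6)
V(Y, k) = -12 (V(Y, k) = 3*(2*(-2)) = 3*(-4) = -12)
x(u) = 204 (x(u) = 34*6 = 204)
r = 1020 (r = 5*204 = 1020)
r/33679 = 1020/33679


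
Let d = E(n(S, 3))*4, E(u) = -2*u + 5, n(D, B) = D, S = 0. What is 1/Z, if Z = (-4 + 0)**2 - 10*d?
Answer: -1/184 ≈ -0.0054348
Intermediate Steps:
E(u) = 5 - 2*u
d = 20 (d = (5 - 2*0)*4 = (5 + 0)*4 = 5*4 = 20)
Z = -184 (Z = (-4 + 0)**2 - 10*20 = (-4)**2 - 200 = 16 - 200 = -184)
1/Z = 1/(-184) = -1/184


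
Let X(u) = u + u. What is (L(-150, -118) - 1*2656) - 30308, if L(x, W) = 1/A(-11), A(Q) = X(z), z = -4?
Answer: -263713/8 ≈ -32964.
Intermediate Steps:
X(u) = 2*u
A(Q) = -8 (A(Q) = 2*(-4) = -8)
L(x, W) = -⅛ (L(x, W) = 1/(-8) = -⅛)
(L(-150, -118) - 1*2656) - 30308 = (-⅛ - 1*2656) - 30308 = (-⅛ - 2656) - 30308 = -21249/8 - 30308 = -263713/8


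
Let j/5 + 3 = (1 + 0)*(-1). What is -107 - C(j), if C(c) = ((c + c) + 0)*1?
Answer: -67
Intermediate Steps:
j = -20 (j = -15 + 5*((1 + 0)*(-1)) = -15 + 5*(1*(-1)) = -15 + 5*(-1) = -15 - 5 = -20)
C(c) = 2*c (C(c) = (2*c + 0)*1 = (2*c)*1 = 2*c)
-107 - C(j) = -107 - 2*(-20) = -107 - 1*(-40) = -107 + 40 = -67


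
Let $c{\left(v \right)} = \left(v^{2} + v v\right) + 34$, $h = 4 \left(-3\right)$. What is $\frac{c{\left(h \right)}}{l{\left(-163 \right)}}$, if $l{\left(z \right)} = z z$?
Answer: $\frac{322}{26569} \approx 0.012119$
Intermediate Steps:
$l{\left(z \right)} = z^{2}$
$h = -12$
$c{\left(v \right)} = 34 + 2 v^{2}$ ($c{\left(v \right)} = \left(v^{2} + v^{2}\right) + 34 = 2 v^{2} + 34 = 34 + 2 v^{2}$)
$\frac{c{\left(h \right)}}{l{\left(-163 \right)}} = \frac{34 + 2 \left(-12\right)^{2}}{\left(-163\right)^{2}} = \frac{34 + 2 \cdot 144}{26569} = \left(34 + 288\right) \frac{1}{26569} = 322 \cdot \frac{1}{26569} = \frac{322}{26569}$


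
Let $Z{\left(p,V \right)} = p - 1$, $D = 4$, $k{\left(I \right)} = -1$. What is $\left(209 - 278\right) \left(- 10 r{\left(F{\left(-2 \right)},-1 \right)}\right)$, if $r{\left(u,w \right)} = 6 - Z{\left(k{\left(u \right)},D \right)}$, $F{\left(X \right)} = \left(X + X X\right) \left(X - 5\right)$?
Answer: $5520$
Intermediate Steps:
$F{\left(X \right)} = \left(-5 + X\right) \left(X + X^{2}\right)$ ($F{\left(X \right)} = \left(X + X^{2}\right) \left(-5 + X\right) = \left(-5 + X\right) \left(X + X^{2}\right)$)
$Z{\left(p,V \right)} = -1 + p$ ($Z{\left(p,V \right)} = p - 1 = -1 + p$)
$r{\left(u,w \right)} = 8$ ($r{\left(u,w \right)} = 6 - \left(-1 - 1\right) = 6 - -2 = 6 + 2 = 8$)
$\left(209 - 278\right) \left(- 10 r{\left(F{\left(-2 \right)},-1 \right)}\right) = \left(209 - 278\right) \left(\left(-10\right) 8\right) = \left(-69\right) \left(-80\right) = 5520$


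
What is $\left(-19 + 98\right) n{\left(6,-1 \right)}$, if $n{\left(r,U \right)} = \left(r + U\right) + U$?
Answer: $316$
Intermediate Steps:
$n{\left(r,U \right)} = r + 2 U$ ($n{\left(r,U \right)} = \left(U + r\right) + U = r + 2 U$)
$\left(-19 + 98\right) n{\left(6,-1 \right)} = \left(-19 + 98\right) \left(6 + 2 \left(-1\right)\right) = 79 \left(6 - 2\right) = 79 \cdot 4 = 316$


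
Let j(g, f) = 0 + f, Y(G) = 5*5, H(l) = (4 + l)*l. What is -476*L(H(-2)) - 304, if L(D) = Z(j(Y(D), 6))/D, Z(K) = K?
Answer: 410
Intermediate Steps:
H(l) = l*(4 + l)
Y(G) = 25
j(g, f) = f
L(D) = 6/D
-476*L(H(-2)) - 304 = -2856/((-2*(4 - 2))) - 304 = -2856/((-2*2)) - 304 = -2856/(-4) - 304 = -2856*(-1)/4 - 304 = -476*(-3/2) - 304 = 714 - 304 = 410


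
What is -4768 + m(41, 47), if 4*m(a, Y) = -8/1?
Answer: -4770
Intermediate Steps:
m(a, Y) = -2 (m(a, Y) = (-8/1)/4 = (-8*1)/4 = (¼)*(-8) = -2)
-4768 + m(41, 47) = -4768 - 2 = -4770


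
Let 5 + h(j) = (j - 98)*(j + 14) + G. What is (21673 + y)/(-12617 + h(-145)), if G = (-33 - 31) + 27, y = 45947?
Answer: 33810/9587 ≈ 3.5266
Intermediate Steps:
G = -37 (G = -64 + 27 = -37)
h(j) = -42 + (-98 + j)*(14 + j) (h(j) = -5 + ((j - 98)*(j + 14) - 37) = -5 + ((-98 + j)*(14 + j) - 37) = -5 + (-37 + (-98 + j)*(14 + j)) = -42 + (-98 + j)*(14 + j))
(21673 + y)/(-12617 + h(-145)) = (21673 + 45947)/(-12617 + (-1414 + (-145)² - 84*(-145))) = 67620/(-12617 + (-1414 + 21025 + 12180)) = 67620/(-12617 + 31791) = 67620/19174 = 67620*(1/19174) = 33810/9587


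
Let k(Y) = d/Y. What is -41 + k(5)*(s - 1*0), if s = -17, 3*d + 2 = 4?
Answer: -649/15 ≈ -43.267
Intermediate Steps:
d = ⅔ (d = -⅔ + (⅓)*4 = -⅔ + 4/3 = ⅔ ≈ 0.66667)
k(Y) = 2/(3*Y)
-41 + k(5)*(s - 1*0) = -41 + ((⅔)/5)*(-17 - 1*0) = -41 + ((⅔)*(⅕))*(-17 + 0) = -41 + (2/15)*(-17) = -41 - 34/15 = -649/15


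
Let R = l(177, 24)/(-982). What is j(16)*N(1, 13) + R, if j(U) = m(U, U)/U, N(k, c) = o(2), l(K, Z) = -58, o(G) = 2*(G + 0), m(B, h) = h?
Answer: 1993/491 ≈ 4.0591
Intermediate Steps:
o(G) = 2*G
N(k, c) = 4 (N(k, c) = 2*2 = 4)
j(U) = 1 (j(U) = U/U = 1)
R = 29/491 (R = -58/(-982) = -58*(-1/982) = 29/491 ≈ 0.059063)
j(16)*N(1, 13) + R = 1*4 + 29/491 = 4 + 29/491 = 1993/491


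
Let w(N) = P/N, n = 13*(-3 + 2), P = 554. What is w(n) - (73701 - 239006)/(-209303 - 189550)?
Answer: -2451797/56979 ≈ -43.030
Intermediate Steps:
n = -13 (n = 13*(-1) = -13)
w(N) = 554/N
w(n) - (73701 - 239006)/(-209303 - 189550) = 554/(-13) - (73701 - 239006)/(-209303 - 189550) = 554*(-1/13) - (-165305)/(-398853) = -554/13 - (-165305)*(-1)/398853 = -554/13 - 1*23615/56979 = -554/13 - 23615/56979 = -2451797/56979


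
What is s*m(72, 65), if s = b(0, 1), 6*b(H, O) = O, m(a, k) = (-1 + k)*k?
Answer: 2080/3 ≈ 693.33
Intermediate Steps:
m(a, k) = k*(-1 + k)
b(H, O) = O/6
s = 1/6 (s = (1/6)*1 = 1/6 ≈ 0.16667)
s*m(72, 65) = (65*(-1 + 65))/6 = (65*64)/6 = (1/6)*4160 = 2080/3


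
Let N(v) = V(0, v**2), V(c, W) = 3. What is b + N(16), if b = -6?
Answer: -3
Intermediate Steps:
N(v) = 3
b + N(16) = -6 + 3 = -3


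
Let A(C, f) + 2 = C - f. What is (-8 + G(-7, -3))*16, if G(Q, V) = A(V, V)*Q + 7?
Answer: 208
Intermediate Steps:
A(C, f) = -2 + C - f (A(C, f) = -2 + (C - f) = -2 + C - f)
G(Q, V) = 7 - 2*Q (G(Q, V) = (-2 + V - V)*Q + 7 = -2*Q + 7 = 7 - 2*Q)
(-8 + G(-7, -3))*16 = (-8 + (7 - 2*(-7)))*16 = (-8 + (7 + 14))*16 = (-8 + 21)*16 = 13*16 = 208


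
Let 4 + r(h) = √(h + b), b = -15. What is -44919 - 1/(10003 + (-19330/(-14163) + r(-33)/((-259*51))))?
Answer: -17483043125600975168083781580/389212651365718120255849 - 1177600367076*I*√3/389212651365718120255849 ≈ -44919.0 - 5.2405e-12*I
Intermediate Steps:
r(h) = -4 + √(-15 + h) (r(h) = -4 + √(h - 15) = -4 + √(-15 + h))
-44919 - 1/(10003 + (-19330/(-14163) + r(-33)/((-259*51)))) = -44919 - 1/(10003 + (-19330/(-14163) + (-4 + √(-15 - 33))/((-259*51)))) = -44919 - 1/(10003 + (-19330*(-1/14163) + (-4 + √(-48))/(-13209))) = -44919 - 1/(10003 + (19330/14163 + (-4 + 4*I*√3)*(-1/13209))) = -44919 - 1/(10003 + (19330/14163 + (4/13209 - 4*I*√3/13209))) = -44919 - 1/(10003 + (85128874/62359689 - 4*I*√3/13209)) = -44919 - 1/(623869097941/62359689 - 4*I*√3/13209)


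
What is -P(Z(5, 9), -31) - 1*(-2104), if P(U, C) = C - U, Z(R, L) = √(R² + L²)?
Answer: 2135 + √106 ≈ 2145.3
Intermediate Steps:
Z(R, L) = √(L² + R²)
-P(Z(5, 9), -31) - 1*(-2104) = -(-31 - √(9² + 5²)) - 1*(-2104) = -(-31 - √(81 + 25)) + 2104 = -(-31 - √106) + 2104 = (31 + √106) + 2104 = 2135 + √106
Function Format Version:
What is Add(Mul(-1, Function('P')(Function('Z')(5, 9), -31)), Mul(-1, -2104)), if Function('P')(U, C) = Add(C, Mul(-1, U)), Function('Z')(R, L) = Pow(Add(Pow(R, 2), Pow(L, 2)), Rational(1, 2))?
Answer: Add(2135, Pow(106, Rational(1, 2))) ≈ 2145.3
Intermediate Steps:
Function('Z')(R, L) = Pow(Add(Pow(L, 2), Pow(R, 2)), Rational(1, 2))
Add(Mul(-1, Function('P')(Function('Z')(5, 9), -31)), Mul(-1, -2104)) = Add(Mul(-1, Add(-31, Mul(-1, Pow(Add(Pow(9, 2), Pow(5, 2)), Rational(1, 2))))), Mul(-1, -2104)) = Add(Mul(-1, Add(-31, Mul(-1, Pow(Add(81, 25), Rational(1, 2))))), 2104) = Add(Mul(-1, Add(-31, Mul(-1, Pow(106, Rational(1, 2))))), 2104) = Add(Add(31, Pow(106, Rational(1, 2))), 2104) = Add(2135, Pow(106, Rational(1, 2)))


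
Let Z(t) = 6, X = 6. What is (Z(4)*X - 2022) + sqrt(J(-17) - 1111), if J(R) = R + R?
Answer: -1986 + I*sqrt(1145) ≈ -1986.0 + 33.838*I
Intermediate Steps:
J(R) = 2*R
(Z(4)*X - 2022) + sqrt(J(-17) - 1111) = (6*6 - 2022) + sqrt(2*(-17) - 1111) = (36 - 2022) + sqrt(-34 - 1111) = -1986 + sqrt(-1145) = -1986 + I*sqrt(1145)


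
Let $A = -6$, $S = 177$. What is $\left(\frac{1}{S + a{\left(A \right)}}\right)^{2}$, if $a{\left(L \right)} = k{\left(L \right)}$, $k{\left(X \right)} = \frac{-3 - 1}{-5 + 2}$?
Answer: $\frac{9}{286225} \approx 3.1444 \cdot 10^{-5}$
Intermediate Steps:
$k{\left(X \right)} = \frac{4}{3}$ ($k{\left(X \right)} = - \frac{4}{-3} = \left(-4\right) \left(- \frac{1}{3}\right) = \frac{4}{3}$)
$a{\left(L \right)} = \frac{4}{3}$
$\left(\frac{1}{S + a{\left(A \right)}}\right)^{2} = \left(\frac{1}{177 + \frac{4}{3}}\right)^{2} = \left(\frac{1}{\frac{535}{3}}\right)^{2} = \left(\frac{3}{535}\right)^{2} = \frac{9}{286225}$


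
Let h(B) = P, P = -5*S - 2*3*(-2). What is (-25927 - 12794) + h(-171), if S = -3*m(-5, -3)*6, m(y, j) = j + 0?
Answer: -38979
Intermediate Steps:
m(y, j) = j
S = 54 (S = -3*(-3)*6 = 9*6 = 54)
P = -258 (P = -5*54 - 2*3*(-2) = -270 - 6*(-2) = -270 + 12 = -258)
h(B) = -258
(-25927 - 12794) + h(-171) = (-25927 - 12794) - 258 = -38721 - 258 = -38979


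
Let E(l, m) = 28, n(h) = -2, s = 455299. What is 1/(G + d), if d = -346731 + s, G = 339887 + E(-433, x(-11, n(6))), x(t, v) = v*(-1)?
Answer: 1/448483 ≈ 2.2297e-6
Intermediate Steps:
x(t, v) = -v
G = 339915 (G = 339887 + 28 = 339915)
d = 108568 (d = -346731 + 455299 = 108568)
1/(G + d) = 1/(339915 + 108568) = 1/448483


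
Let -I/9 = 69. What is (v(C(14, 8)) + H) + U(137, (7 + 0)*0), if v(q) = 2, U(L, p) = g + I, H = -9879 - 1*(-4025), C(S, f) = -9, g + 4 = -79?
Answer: -6556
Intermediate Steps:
g = -83 (g = -4 - 79 = -83)
I = -621 (I = -9*69 = -621)
H = -5854 (H = -9879 + 4025 = -5854)
U(L, p) = -704 (U(L, p) = -83 - 621 = -704)
(v(C(14, 8)) + H) + U(137, (7 + 0)*0) = (2 - 5854) - 704 = -5852 - 704 = -6556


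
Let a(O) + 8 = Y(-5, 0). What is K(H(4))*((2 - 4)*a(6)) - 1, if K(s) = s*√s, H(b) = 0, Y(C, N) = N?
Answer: -1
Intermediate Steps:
a(O) = -8 (a(O) = -8 + 0 = -8)
K(s) = s^(3/2)
K(H(4))*((2 - 4)*a(6)) - 1 = 0^(3/2)*((2 - 4)*(-8)) - 1 = 0*(-2*(-8)) - 1 = 0*16 - 1 = 0 - 1 = -1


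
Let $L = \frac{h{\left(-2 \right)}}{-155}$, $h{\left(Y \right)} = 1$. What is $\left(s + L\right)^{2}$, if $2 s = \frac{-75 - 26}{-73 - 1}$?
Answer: $\frac{240467049}{526243600} \approx 0.45695$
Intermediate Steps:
$L = - \frac{1}{155}$ ($L = 1 \frac{1}{-155} = 1 \left(- \frac{1}{155}\right) = - \frac{1}{155} \approx -0.0064516$)
$s = \frac{101}{148}$ ($s = \frac{\left(-75 - 26\right) \frac{1}{-73 - 1}}{2} = \frac{\left(-75 - 26\right) \frac{1}{-74}}{2} = \frac{\left(-75 - 26\right) \left(- \frac{1}{74}\right)}{2} = \frac{\left(-101\right) \left(- \frac{1}{74}\right)}{2} = \frac{1}{2} \cdot \frac{101}{74} = \frac{101}{148} \approx 0.68243$)
$\left(s + L\right)^{2} = \left(\frac{101}{148} - \frac{1}{155}\right)^{2} = \left(\frac{15507}{22940}\right)^{2} = \frac{240467049}{526243600}$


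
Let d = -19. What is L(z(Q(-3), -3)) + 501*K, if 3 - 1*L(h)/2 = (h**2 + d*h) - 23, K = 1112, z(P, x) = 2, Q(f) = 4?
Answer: 557232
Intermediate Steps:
L(h) = 52 - 2*h**2 + 38*h (L(h) = 6 - 2*((h**2 - 19*h) - 23) = 6 - 2*(-23 + h**2 - 19*h) = 6 + (46 - 2*h**2 + 38*h) = 52 - 2*h**2 + 38*h)
L(z(Q(-3), -3)) + 501*K = (52 - 2*2**2 + 38*2) + 501*1112 = (52 - 2*4 + 76) + 557112 = (52 - 8 + 76) + 557112 = 120 + 557112 = 557232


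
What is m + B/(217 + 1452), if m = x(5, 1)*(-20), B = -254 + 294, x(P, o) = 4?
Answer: -133480/1669 ≈ -79.976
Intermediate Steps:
B = 40
m = -80 (m = 4*(-20) = -80)
m + B/(217 + 1452) = -80 + 40/(217 + 1452) = -80 + 40/1669 = -133480/1669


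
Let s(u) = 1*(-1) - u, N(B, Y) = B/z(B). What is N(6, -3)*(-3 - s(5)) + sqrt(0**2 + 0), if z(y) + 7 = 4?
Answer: -6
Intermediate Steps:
z(y) = -3 (z(y) = -7 + 4 = -3)
N(B, Y) = -B/3 (N(B, Y) = B/(-3) = B*(-1/3) = -B/3)
s(u) = -1 - u
N(6, -3)*(-3 - s(5)) + sqrt(0**2 + 0) = (-1/3*6)*(-3 - (-1 - 1*5)) + sqrt(0**2 + 0) = -2*(-3 - (-1 - 5)) + sqrt(0 + 0) = -2*(-3 - 1*(-6)) + sqrt(0) = -2*(-3 + 6) + 0 = -2*3 + 0 = -6 + 0 = -6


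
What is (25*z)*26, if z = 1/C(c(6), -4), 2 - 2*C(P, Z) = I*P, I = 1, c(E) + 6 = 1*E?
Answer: 650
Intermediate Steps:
c(E) = -6 + E (c(E) = -6 + 1*E = -6 + E)
C(P, Z) = 1 - P/2
z = 1 (z = 1/(1 - (-6 + 6)/2) = 1/(1 - ½*0) = 1/(1 + 0) = 1/1 = 1)
(25*z)*26 = (25*1)*26 = 25*26 = 650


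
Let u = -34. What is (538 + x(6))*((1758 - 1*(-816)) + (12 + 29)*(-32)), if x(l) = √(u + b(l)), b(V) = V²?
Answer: 678956 + 1262*√2 ≈ 6.8074e+5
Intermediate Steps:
x(l) = √(-34 + l²)
(538 + x(6))*((1758 - 1*(-816)) + (12 + 29)*(-32)) = (538 + √(-34 + 6²))*((1758 - 1*(-816)) + (12 + 29)*(-32)) = (538 + √(-34 + 36))*((1758 + 816) + 41*(-32)) = (538 + √2)*(2574 - 1312) = (538 + √2)*1262 = 678956 + 1262*√2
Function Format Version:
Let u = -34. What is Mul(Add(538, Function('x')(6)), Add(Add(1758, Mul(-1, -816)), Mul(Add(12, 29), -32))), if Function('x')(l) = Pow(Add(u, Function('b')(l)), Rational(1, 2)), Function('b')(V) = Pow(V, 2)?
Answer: Add(678956, Mul(1262, Pow(2, Rational(1, 2)))) ≈ 6.8074e+5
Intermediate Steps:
Function('x')(l) = Pow(Add(-34, Pow(l, 2)), Rational(1, 2))
Mul(Add(538, Function('x')(6)), Add(Add(1758, Mul(-1, -816)), Mul(Add(12, 29), -32))) = Mul(Add(538, Pow(Add(-34, Pow(6, 2)), Rational(1, 2))), Add(Add(1758, Mul(-1, -816)), Mul(Add(12, 29), -32))) = Mul(Add(538, Pow(Add(-34, 36), Rational(1, 2))), Add(Add(1758, 816), Mul(41, -32))) = Mul(Add(538, Pow(2, Rational(1, 2))), Add(2574, -1312)) = Mul(Add(538, Pow(2, Rational(1, 2))), 1262) = Add(678956, Mul(1262, Pow(2, Rational(1, 2))))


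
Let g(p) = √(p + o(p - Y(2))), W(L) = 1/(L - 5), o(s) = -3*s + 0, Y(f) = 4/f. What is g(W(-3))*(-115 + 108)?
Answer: -35/2 ≈ -17.500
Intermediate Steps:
o(s) = -3*s
W(L) = 1/(-5 + L)
g(p) = √(6 - 2*p) (g(p) = √(p - 3*(p - 4/2)) = √(p - 3*(p - 1*2)) = √(p - 3*(p - 2)) = √(p - 3*(-2 + p)) = √(p + (6 - 3*p)) = √(6 - 2*p))
g(W(-3))*(-115 + 108) = √(6 - 2/(-5 - 3))*(-115 + 108) = √(6 - 2/(-8))*(-7) = √(6 - 2*(-⅛))*(-7) = √(6 + ¼)*(-7) = √(25/4)*(-7) = (5/2)*(-7) = -35/2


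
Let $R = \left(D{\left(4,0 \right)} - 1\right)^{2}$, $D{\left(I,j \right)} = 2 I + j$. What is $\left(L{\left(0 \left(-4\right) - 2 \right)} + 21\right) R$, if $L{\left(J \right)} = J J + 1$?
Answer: $1274$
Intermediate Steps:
$D{\left(I,j \right)} = j + 2 I$
$L{\left(J \right)} = 1 + J^{2}$ ($L{\left(J \right)} = J^{2} + 1 = 1 + J^{2}$)
$R = 49$ ($R = \left(\left(0 + 2 \cdot 4\right) - 1\right)^{2} = \left(\left(0 + 8\right) - 1\right)^{2} = \left(8 - 1\right)^{2} = 7^{2} = 49$)
$\left(L{\left(0 \left(-4\right) - 2 \right)} + 21\right) R = \left(\left(1 + \left(0 \left(-4\right) - 2\right)^{2}\right) + 21\right) 49 = \left(\left(1 + \left(0 - 2\right)^{2}\right) + 21\right) 49 = \left(\left(1 + \left(-2\right)^{2}\right) + 21\right) 49 = \left(\left(1 + 4\right) + 21\right) 49 = \left(5 + 21\right) 49 = 26 \cdot 49 = 1274$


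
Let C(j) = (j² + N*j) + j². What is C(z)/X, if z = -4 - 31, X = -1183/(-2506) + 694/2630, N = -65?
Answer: 741462750/115487 ≈ 6420.3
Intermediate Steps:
X = 346461/470770 (X = -1183*(-1/2506) + 694*(1/2630) = 169/358 + 347/1315 = 346461/470770 ≈ 0.73595)
z = -35
C(j) = -65*j + 2*j² (C(j) = (j² - 65*j) + j² = -65*j + 2*j²)
C(z)/X = (-35*(-65 + 2*(-35)))/(346461/470770) = -35*(-65 - 70)*(470770/346461) = -35*(-135)*(470770/346461) = 4725*(470770/346461) = 741462750/115487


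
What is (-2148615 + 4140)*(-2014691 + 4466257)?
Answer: -5257321997850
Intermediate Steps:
(-2148615 + 4140)*(-2014691 + 4466257) = -2144475*2451566 = -5257321997850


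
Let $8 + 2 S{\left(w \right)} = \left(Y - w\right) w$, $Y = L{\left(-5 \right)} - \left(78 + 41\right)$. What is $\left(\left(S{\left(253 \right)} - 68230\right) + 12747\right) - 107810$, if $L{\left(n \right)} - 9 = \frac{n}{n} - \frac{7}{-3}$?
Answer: $- \frac{1252769}{6} \approx -2.0879 \cdot 10^{5}$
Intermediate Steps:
$L{\left(n \right)} = \frac{37}{3}$ ($L{\left(n \right)} = 9 + \left(\frac{n}{n} - \frac{7}{-3}\right) = 9 + \left(1 - - \frac{7}{3}\right) = 9 + \left(1 + \frac{7}{3}\right) = 9 + \frac{10}{3} = \frac{37}{3}$)
$Y = - \frac{320}{3}$ ($Y = \frac{37}{3} - \left(78 + 41\right) = \frac{37}{3} - 119 = - \frac{320}{3} \approx -106.67$)
$S{\left(w \right)} = -4 + \frac{w \left(- \frac{320}{3} - w\right)}{2}$ ($S{\left(w \right)} = -4 + \frac{\left(- \frac{320}{3} - w\right) w}{2} = -4 + \frac{w \left(- \frac{320}{3} - w\right)}{2}$)
$\left(\left(S{\left(253 \right)} - 68230\right) + 12747\right) - 107810 = \left(\left(\left(-4 - \frac{40480}{3} - \frac{253^{2}}{2}\right) - 68230\right) + 12747\right) - 107810 = \left(\left(\left(-4 - \frac{40480}{3} - \frac{64009}{2}\right) - 68230\right) + 12747\right) - 107810 = \left(\left(- \frac{273011}{6} - 68230\right) + 12747\right) - 107810 = \left(- \frac{682391}{6} + 12747\right) - 107810 = - \frac{605909}{6} - 107810 = - \frac{1252769}{6}$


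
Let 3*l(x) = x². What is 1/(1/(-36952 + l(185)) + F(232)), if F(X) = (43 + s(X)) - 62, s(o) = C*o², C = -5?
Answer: -76631/20624390712 ≈ -3.7156e-6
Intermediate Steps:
l(x) = x²/3
s(o) = -5*o²
F(X) = -19 - 5*X² (F(X) = (43 - 5*X²) - 62 = -19 - 5*X²)
1/(1/(-36952 + l(185)) + F(232)) = 1/(1/(-36952 + (⅓)*185²) + (-19 - 5*232²)) = 1/(1/(-36952 + (⅓)*34225) + (-19 - 5*53824)) = 1/(1/(-36952 + 34225/3) + (-19 - 269120)) = 1/(1/(-76631/3) - 269139) = 1/(-3/76631 - 269139) = 1/(-20624390712/76631) = -76631/20624390712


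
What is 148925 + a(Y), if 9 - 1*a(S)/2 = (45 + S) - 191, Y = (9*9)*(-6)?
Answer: 150207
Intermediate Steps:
Y = -486 (Y = 81*(-6) = -486)
a(S) = 310 - 2*S (a(S) = 18 - 2*((45 + S) - 191) = 18 - 2*(-146 + S) = 18 + (292 - 2*S) = 310 - 2*S)
148925 + a(Y) = 148925 + (310 - 2*(-486)) = 148925 + (310 + 972) = 148925 + 1282 = 150207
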